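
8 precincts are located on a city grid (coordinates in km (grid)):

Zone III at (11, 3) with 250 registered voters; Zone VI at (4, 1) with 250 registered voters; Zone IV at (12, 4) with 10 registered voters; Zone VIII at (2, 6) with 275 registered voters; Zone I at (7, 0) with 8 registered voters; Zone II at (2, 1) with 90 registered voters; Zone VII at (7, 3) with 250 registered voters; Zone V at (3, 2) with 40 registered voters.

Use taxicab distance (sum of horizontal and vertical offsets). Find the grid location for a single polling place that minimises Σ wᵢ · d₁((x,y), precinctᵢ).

Manhattan distance separates: Σwᵢ(|x−xᵢ|+|y−yᵢ|) = Σwᵢ|x−xᵢ| + Σwᵢ|y−yᵢ|, so x and y are optimised independently as 1-D weighted medians.
Total weight W = 1173; half = 586.5.
x-coordinate, sorted with cumulative weight:
  x=2 (Zone VIII, w=275) cum 275
  x=2 (Zone II, w=90) cum 365
  x=3 (Zone V, w=40) cum 405
  x=4 (Zone VI, w=250) cum 655  ← median
  x=7 (Zone I, w=8) cum 663
  x=7 (Zone VII, w=250) cum 913
  x=11 (Zone III, w=250) cum 1163
  x=12 (Zone IV, w=10) cum 1173
⇒ x* = 4
y-coordinate, sorted with cumulative weight:
  y=0 (Zone I, w=8) cum 8
  y=1 (Zone VI, w=250) cum 258
  y=1 (Zone II, w=90) cum 348
  y=2 (Zone V, w=40) cum 388
  y=3 (Zone III, w=250) cum 638  ← median
  y=3 (Zone VII, w=250) cum 888
  y=4 (Zone IV, w=10) cum 898
  y=6 (Zone VIII, w=275) cum 1173
⇒ y* = 3

(4, 3)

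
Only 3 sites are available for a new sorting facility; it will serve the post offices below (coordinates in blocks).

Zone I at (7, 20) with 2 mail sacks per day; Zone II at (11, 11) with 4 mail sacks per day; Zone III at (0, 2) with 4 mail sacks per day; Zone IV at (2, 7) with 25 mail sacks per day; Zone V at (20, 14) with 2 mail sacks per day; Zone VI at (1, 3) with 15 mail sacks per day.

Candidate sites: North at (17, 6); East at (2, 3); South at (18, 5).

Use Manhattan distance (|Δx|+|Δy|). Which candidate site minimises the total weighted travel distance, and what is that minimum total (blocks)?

East, total 297 blocks

Total weighted distance at each candidate:
  North (17, 6): total = 883
  East (2, 3): total = 297
  South (18, 5): total = 945
Minimum is at East with total 297 blocks.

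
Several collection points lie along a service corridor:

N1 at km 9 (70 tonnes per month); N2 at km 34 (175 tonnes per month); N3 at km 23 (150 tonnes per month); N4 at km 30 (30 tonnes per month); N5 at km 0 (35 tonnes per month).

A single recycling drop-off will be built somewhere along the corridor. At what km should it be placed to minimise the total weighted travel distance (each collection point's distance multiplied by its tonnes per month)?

For a sum of weighted absolute distances on a line, the optimum is the weighted median (not the mean). Total weight W = 460; half-weight = 230.
Sort by position and accumulate weight:
  km 0 (N5, w=35) → cum 35
  km 9 (N1, w=70) → cum 105
  km 23 (N3, w=150) → cum 255  ≥ 230 → median here
  km 30 (N4, w=30) → cum 285
  km 34 (N2, w=175) → cum 460
Optimal location: km 23.

x = 23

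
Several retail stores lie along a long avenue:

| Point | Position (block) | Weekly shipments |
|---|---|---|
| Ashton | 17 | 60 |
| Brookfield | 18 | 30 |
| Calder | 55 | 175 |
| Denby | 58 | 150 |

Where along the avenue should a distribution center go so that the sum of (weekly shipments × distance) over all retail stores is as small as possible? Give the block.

x = 55

For a sum of weighted absolute distances on a line, the optimum is the weighted median (not the mean). Total weight W = 415; half-weight = 207.5.
Sort by position and accumulate weight:
  block 17 (Ashton, w=60) → cum 60
  block 18 (Brookfield, w=30) → cum 90
  block 55 (Calder, w=175) → cum 265  ≥ 207.5 → median here
  block 58 (Denby, w=150) → cum 415
Optimal location: block 55.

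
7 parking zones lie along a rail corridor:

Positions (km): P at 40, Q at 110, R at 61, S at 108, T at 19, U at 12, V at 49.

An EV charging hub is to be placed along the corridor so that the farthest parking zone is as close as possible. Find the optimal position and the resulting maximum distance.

location 61, max distance 49

The 1-center on a line is the midpoint of the two extreme points: leftmost at 12, rightmost at 110.
Optimal location = (12 + 110)/2 = 61; maximum distance = (110 − 12)/2 = 49.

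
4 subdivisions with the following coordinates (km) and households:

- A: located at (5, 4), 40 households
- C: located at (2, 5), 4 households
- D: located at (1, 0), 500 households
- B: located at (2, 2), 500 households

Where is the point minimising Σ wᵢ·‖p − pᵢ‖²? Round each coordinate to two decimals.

(1.64, 1.13)

The minimiser of Σwᵢ‖p−pᵢ‖² is the weighted centroid p* = (Σwᵢpᵢ)/(Σwᵢ).
Σwᵢ = 1044.
Σwᵢxᵢ = 40·5 + 4·2 + 500·1 + 500·2 = 1708.
Σwᵢyᵢ = 40·4 + 4·5 + 500·0 + 500·2 = 1180.
x* = 1708/1044 = 1.64, y* = 1180/1044 = 1.13.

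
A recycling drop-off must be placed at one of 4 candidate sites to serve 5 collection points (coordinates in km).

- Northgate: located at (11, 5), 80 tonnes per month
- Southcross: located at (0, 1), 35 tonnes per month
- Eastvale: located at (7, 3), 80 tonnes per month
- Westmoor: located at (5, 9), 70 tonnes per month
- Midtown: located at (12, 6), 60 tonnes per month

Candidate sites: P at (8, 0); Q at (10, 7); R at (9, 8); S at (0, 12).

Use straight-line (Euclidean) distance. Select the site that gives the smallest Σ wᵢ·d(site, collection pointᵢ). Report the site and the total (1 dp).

Total weighted distance at each candidate:
  P (8, 0): total = 2098.4
  Q (10, 7): total = 1498.2
  R (9, 8): total = 1623.3
  S (0, 12): total = 3553.4
Minimum is at Q with total 1498.2 km.

Q, total 1498.2 km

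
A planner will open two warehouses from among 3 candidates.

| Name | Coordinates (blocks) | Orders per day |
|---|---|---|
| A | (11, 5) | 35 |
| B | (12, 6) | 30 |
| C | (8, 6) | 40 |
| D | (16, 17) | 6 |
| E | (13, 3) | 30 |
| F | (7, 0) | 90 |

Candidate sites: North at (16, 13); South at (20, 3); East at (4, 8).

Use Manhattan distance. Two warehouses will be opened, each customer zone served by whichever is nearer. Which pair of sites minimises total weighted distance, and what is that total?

{South, East}, total 2198

Evaluate every pair (each demand assigned to the nearer of the two):
  {South, East}: total = 2198
  {North, East}: total = 2294
  {North, South}: total = 2989
Best pair: {South, East} with total 2198.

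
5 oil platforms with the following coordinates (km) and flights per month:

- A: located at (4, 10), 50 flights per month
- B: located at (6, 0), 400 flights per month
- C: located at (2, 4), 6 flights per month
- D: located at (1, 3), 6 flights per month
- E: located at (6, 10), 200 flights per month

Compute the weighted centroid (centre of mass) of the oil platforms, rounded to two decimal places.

(5.77, 3.84)

The minimiser of Σwᵢ‖p−pᵢ‖² is the weighted centroid p* = (Σwᵢpᵢ)/(Σwᵢ).
Σwᵢ = 662.
Σwᵢxᵢ = 50·4 + 400·6 + 6·2 + 6·1 + 200·6 = 3818.
Σwᵢyᵢ = 50·10 + 400·0 + 6·4 + 6·3 + 200·10 = 2542.
x* = 3818/662 = 5.77, y* = 2542/662 = 3.84.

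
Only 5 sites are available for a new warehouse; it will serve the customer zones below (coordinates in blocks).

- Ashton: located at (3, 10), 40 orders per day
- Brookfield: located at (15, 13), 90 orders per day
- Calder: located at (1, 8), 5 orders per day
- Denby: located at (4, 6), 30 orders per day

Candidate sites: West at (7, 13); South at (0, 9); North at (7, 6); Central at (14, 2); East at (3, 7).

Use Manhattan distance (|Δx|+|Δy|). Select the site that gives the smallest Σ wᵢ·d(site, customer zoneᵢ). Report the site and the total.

Total weighted distance at each candidate:
  West (7, 13): total = 1355
  South (0, 9): total = 2090
  North (7, 6): total = 1800
  Central (14, 2): total = 2355
  East (3, 7): total = 1815
Minimum is at West with total 1355 blocks.

West, total 1355 blocks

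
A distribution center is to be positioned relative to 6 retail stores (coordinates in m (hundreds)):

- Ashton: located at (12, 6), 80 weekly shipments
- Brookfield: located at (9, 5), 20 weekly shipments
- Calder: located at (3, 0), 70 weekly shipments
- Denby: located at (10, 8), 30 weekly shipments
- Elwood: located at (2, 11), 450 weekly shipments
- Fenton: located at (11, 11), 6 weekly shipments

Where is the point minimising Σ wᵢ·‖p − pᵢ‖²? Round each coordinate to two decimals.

The minimiser of Σwᵢ‖p−pᵢ‖² is the weighted centroid p* = (Σwᵢpᵢ)/(Σwᵢ).
Σwᵢ = 656.
Σwᵢxᵢ = 80·12 + 20·9 + 70·3 + 30·10 + 450·2 + 6·11 = 2616.
Σwᵢyᵢ = 80·6 + 20·5 + 70·0 + 30·8 + 450·11 + 6·11 = 5836.
x* = 2616/656 = 3.99, y* = 5836/656 = 8.90.

(3.99, 8.90)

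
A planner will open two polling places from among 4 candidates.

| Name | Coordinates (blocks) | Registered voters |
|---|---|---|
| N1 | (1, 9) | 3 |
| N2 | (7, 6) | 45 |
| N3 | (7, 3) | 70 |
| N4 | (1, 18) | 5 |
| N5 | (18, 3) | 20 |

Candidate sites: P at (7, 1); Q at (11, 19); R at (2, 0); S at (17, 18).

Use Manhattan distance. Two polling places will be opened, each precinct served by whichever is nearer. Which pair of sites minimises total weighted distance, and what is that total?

{P, Q}, total 722

Evaluate every pair (each demand assigned to the nearer of the two):
  {P, Q}: total = 722
  {P, S}: total = 747
  {P, R}: total = 750
  {R, S}: total = 1485
  {Q, R}: total = 1520
  {Q, S}: total = 2600
Best pair: {P, Q} with total 722.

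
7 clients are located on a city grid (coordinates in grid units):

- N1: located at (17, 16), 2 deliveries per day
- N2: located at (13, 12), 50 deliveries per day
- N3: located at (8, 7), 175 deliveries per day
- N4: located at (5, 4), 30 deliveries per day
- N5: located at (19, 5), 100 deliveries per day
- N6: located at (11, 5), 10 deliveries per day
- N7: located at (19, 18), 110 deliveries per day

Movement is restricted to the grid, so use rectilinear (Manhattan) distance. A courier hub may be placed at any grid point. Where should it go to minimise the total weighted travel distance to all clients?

Manhattan distance separates: Σwᵢ(|x−xᵢ|+|y−yᵢ|) = Σwᵢ|x−xᵢ| + Σwᵢ|y−yᵢ|, so x and y are optimised independently as 1-D weighted medians.
Total weight W = 477; half = 238.5.
x-coordinate, sorted with cumulative weight:
  x=5 (N4, w=30) cum 30
  x=8 (N3, w=175) cum 205
  x=11 (N6, w=10) cum 215
  x=13 (N2, w=50) cum 265  ← median
  x=17 (N1, w=2) cum 267
  x=19 (N5, w=100) cum 367
  x=19 (N7, w=110) cum 477
⇒ x* = 13
y-coordinate, sorted with cumulative weight:
  y=4 (N4, w=30) cum 30
  y=5 (N5, w=100) cum 130
  y=5 (N6, w=10) cum 140
  y=7 (N3, w=175) cum 315  ← median
  y=12 (N2, w=50) cum 365
  y=16 (N1, w=2) cum 367
  y=18 (N7, w=110) cum 477
⇒ y* = 7

(13, 7)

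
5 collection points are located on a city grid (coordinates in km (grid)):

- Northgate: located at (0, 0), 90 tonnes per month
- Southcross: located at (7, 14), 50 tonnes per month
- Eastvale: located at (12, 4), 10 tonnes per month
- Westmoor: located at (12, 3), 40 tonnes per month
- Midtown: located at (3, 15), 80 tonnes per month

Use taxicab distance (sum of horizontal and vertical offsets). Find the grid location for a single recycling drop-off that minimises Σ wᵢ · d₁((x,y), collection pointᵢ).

Manhattan distance separates: Σwᵢ(|x−xᵢ|+|y−yᵢ|) = Σwᵢ|x−xᵢ| + Σwᵢ|y−yᵢ|, so x and y are optimised independently as 1-D weighted medians.
Total weight W = 270; half = 135.
x-coordinate, sorted with cumulative weight:
  x=0 (Northgate, w=90) cum 90
  x=3 (Midtown, w=80) cum 170  ← median
  x=7 (Southcross, w=50) cum 220
  x=12 (Eastvale, w=10) cum 230
  x=12 (Westmoor, w=40) cum 270
⇒ x* = 3
y-coordinate, sorted with cumulative weight:
  y=0 (Northgate, w=90) cum 90
  y=3 (Westmoor, w=40) cum 130
  y=4 (Eastvale, w=10) cum 140  ← median
  y=14 (Southcross, w=50) cum 190
  y=15 (Midtown, w=80) cum 270
⇒ y* = 4

(3, 4)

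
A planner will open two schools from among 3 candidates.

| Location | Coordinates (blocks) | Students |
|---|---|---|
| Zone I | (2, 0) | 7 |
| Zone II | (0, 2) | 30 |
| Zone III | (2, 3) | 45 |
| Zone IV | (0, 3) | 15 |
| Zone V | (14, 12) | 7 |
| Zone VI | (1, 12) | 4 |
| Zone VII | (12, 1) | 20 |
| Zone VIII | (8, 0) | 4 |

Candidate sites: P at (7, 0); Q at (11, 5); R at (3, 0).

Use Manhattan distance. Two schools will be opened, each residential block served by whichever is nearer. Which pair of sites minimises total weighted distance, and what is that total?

{Q, R}, total 673

Evaluate every pair (each demand assigned to the nearer of the two):
  {Q, R}: total = 673
  {P, R}: total = 740
  {P, Q}: total = 1057
Best pair: {Q, R} with total 673.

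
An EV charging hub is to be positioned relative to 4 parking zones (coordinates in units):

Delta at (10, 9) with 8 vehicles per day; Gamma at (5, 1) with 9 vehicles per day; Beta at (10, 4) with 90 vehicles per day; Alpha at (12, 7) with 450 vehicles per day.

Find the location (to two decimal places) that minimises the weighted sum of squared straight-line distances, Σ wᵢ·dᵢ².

The minimiser of Σwᵢ‖p−pᵢ‖² is the weighted centroid p* = (Σwᵢpᵢ)/(Σwᵢ).
Σwᵢ = 557.
Σwᵢxᵢ = 8·10 + 9·5 + 90·10 + 450·12 = 6425.
Σwᵢyᵢ = 8·9 + 9·1 + 90·4 + 450·7 = 3591.
x* = 6425/557 = 11.54, y* = 3591/557 = 6.45.

(11.54, 6.45)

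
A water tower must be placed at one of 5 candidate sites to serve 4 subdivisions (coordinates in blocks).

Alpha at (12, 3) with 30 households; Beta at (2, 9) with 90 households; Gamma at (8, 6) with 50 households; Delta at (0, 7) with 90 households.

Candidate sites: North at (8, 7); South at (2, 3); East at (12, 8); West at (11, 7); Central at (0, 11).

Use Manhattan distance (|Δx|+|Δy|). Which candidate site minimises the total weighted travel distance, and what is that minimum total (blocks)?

North, total 1730 blocks

Total weighted distance at each candidate:
  North (8, 7): total = 1730
  South (2, 3): total = 1830
  East (12, 8): total = 2610
  West (11, 7): total = 2330
  Central (0, 11): total = 1970
Minimum is at North with total 1730 blocks.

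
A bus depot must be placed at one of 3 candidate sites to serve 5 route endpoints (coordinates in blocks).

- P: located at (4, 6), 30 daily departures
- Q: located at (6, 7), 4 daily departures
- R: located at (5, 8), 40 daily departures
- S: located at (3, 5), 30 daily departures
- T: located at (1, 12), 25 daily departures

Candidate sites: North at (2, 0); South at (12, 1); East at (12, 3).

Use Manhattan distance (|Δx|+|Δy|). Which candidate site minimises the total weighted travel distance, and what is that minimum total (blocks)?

North, total 1229 blocks

Total weighted distance at each candidate:
  North (2, 0): total = 1229
  South (12, 1): total = 1938
  East (12, 3): total = 1680
Minimum is at North with total 1229 blocks.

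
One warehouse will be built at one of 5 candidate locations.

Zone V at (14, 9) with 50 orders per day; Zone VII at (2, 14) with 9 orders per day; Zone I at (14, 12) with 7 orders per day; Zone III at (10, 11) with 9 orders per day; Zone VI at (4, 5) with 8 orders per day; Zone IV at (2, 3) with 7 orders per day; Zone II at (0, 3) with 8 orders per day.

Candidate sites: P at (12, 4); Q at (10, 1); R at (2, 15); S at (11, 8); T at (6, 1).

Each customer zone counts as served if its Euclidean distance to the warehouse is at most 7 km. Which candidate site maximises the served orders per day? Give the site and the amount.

S, covering 66

Coverage radius r = 7 km; a point is covered iff (Δx)²+(Δy)² ≤ 7² = 49.
  P (12, 4): covers {Zone V} → 50
  Q (10, 1): covers {none} → 0
  R (2, 15): covers {Zone VII} → 9
  S (11, 8): covers {Zone V, Zone I, Zone III} → 66
  T (6, 1): covers {Zone VI, Zone IV, Zone II} → 23
Maximum coverage at S: 66 orders per day.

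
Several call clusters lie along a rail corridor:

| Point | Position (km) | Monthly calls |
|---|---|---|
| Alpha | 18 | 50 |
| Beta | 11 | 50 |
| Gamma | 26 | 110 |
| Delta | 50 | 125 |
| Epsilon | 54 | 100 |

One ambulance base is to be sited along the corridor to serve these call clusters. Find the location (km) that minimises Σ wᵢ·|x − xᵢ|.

x = 50

For a sum of weighted absolute distances on a line, the optimum is the weighted median (not the mean). Total weight W = 435; half-weight = 217.5.
Sort by position and accumulate weight:
  km 11 (Beta, w=50) → cum 50
  km 18 (Alpha, w=50) → cum 100
  km 26 (Gamma, w=110) → cum 210
  km 50 (Delta, w=125) → cum 335  ≥ 217.5 → median here
  km 54 (Epsilon, w=100) → cum 435
Optimal location: km 50.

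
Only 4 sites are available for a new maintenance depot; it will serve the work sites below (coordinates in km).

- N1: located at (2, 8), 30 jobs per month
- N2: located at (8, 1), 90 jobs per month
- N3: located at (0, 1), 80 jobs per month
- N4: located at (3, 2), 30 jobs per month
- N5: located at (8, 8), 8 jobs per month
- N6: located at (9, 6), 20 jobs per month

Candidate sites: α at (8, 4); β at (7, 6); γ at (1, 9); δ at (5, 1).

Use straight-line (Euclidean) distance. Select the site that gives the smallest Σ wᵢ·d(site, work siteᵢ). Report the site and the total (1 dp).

Total weighted distance at each candidate:
  α (8, 4): total = 1408.1
  β (7, 6): total = 1536.2
  γ (1, 9): total = 2090.0
  δ (5, 1): total = 1154.5
Minimum is at δ with total 1154.5 km.

δ, total 1154.5 km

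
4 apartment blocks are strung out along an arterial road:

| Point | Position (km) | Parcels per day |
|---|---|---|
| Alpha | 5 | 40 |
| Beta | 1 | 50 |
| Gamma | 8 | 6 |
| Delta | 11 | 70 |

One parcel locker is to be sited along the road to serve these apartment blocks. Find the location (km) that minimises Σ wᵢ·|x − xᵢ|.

x = 5

For a sum of weighted absolute distances on a line, the optimum is the weighted median (not the mean). Total weight W = 166; half-weight = 83.
Sort by position and accumulate weight:
  km 1 (Beta, w=50) → cum 50
  km 5 (Alpha, w=40) → cum 90  ≥ 83 → median here
  km 8 (Gamma, w=6) → cum 96
  km 11 (Delta, w=70) → cum 166
Optimal location: km 5.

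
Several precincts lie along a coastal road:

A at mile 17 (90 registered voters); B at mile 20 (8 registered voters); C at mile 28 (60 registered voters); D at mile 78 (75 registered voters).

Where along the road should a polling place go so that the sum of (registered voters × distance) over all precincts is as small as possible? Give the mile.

For a sum of weighted absolute distances on a line, the optimum is the weighted median (not the mean). Total weight W = 233; half-weight = 116.5.
Sort by position and accumulate weight:
  mile 17 (A, w=90) → cum 90
  mile 20 (B, w=8) → cum 98
  mile 28 (C, w=60) → cum 158  ≥ 116.5 → median here
  mile 78 (D, w=75) → cum 233
Optimal location: mile 28.

x = 28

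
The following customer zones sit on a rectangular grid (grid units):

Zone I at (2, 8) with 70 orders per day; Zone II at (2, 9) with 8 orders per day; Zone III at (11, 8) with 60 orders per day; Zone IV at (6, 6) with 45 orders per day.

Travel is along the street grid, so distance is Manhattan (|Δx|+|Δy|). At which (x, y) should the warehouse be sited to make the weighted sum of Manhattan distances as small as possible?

Manhattan distance separates: Σwᵢ(|x−xᵢ|+|y−yᵢ|) = Σwᵢ|x−xᵢ| + Σwᵢ|y−yᵢ|, so x and y are optimised independently as 1-D weighted medians.
Total weight W = 183; half = 91.5.
x-coordinate, sorted with cumulative weight:
  x=2 (Zone I, w=70) cum 70
  x=2 (Zone II, w=8) cum 78
  x=6 (Zone IV, w=45) cum 123  ← median
  x=11 (Zone III, w=60) cum 183
⇒ x* = 6
y-coordinate, sorted with cumulative weight:
  y=6 (Zone IV, w=45) cum 45
  y=8 (Zone I, w=70) cum 115  ← median
  y=8 (Zone III, w=60) cum 175
  y=9 (Zone II, w=8) cum 183
⇒ y* = 8

(6, 8)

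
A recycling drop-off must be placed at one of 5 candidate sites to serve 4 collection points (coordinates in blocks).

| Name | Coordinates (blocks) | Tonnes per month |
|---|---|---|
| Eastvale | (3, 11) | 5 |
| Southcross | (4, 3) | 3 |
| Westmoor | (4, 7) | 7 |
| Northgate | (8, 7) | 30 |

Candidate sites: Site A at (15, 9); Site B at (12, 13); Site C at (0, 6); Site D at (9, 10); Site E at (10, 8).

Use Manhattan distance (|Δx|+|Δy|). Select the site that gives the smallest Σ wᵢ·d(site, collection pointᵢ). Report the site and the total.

Total weighted distance at each candidate:
  Site A (15, 9): total = 482
  Site B (12, 13): total = 507
  Site C (0, 6): total = 366
  Site D (9, 10): total = 247
  Site E (10, 8): total = 222
Minimum is at Site E with total 222 blocks.

Site E, total 222 blocks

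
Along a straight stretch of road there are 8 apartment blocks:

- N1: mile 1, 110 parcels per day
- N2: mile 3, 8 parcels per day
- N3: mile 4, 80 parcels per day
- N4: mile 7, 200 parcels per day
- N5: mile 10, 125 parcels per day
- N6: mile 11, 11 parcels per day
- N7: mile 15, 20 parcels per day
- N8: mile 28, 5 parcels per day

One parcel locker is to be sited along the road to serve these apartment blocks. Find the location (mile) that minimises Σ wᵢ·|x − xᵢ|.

For a sum of weighted absolute distances on a line, the optimum is the weighted median (not the mean). Total weight W = 559; half-weight = 279.5.
Sort by position and accumulate weight:
  mile 1 (N1, w=110) → cum 110
  mile 3 (N2, w=8) → cum 118
  mile 4 (N3, w=80) → cum 198
  mile 7 (N4, w=200) → cum 398  ≥ 279.5 → median here
  mile 10 (N5, w=125) → cum 523
  mile 11 (N6, w=11) → cum 534
  mile 15 (N7, w=20) → cum 554
  mile 28 (N8, w=5) → cum 559
Optimal location: mile 7.

x = 7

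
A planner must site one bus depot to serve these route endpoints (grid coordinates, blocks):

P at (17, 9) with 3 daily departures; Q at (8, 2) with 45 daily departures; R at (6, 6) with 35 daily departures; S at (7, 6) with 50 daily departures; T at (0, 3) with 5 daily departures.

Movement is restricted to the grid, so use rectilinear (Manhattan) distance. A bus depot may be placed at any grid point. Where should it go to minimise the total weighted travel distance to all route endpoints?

Manhattan distance separates: Σwᵢ(|x−xᵢ|+|y−yᵢ|) = Σwᵢ|x−xᵢ| + Σwᵢ|y−yᵢ|, so x and y are optimised independently as 1-D weighted medians.
Total weight W = 138; half = 69.
x-coordinate, sorted with cumulative weight:
  x=0 (T, w=5) cum 5
  x=6 (R, w=35) cum 40
  x=7 (S, w=50) cum 90  ← median
  x=8 (Q, w=45) cum 135
  x=17 (P, w=3) cum 138
⇒ x* = 7
y-coordinate, sorted with cumulative weight:
  y=2 (Q, w=45) cum 45
  y=3 (T, w=5) cum 50
  y=6 (R, w=35) cum 85  ← median
  y=6 (S, w=50) cum 135
  y=9 (P, w=3) cum 138
⇒ y* = 6

(7, 6)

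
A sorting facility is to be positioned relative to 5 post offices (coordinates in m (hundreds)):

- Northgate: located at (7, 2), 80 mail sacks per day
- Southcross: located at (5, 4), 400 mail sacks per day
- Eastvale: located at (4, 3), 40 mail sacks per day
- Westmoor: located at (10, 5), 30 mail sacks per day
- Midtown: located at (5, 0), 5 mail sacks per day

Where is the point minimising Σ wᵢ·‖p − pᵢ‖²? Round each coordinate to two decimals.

(5.49, 3.66)

The minimiser of Σwᵢ‖p−pᵢ‖² is the weighted centroid p* = (Σwᵢpᵢ)/(Σwᵢ).
Σwᵢ = 555.
Σwᵢxᵢ = 80·7 + 400·5 + 40·4 + 30·10 + 5·5 = 3045.
Σwᵢyᵢ = 80·2 + 400·4 + 40·3 + 30·5 + 5·0 = 2030.
x* = 3045/555 = 5.49, y* = 2030/555 = 3.66.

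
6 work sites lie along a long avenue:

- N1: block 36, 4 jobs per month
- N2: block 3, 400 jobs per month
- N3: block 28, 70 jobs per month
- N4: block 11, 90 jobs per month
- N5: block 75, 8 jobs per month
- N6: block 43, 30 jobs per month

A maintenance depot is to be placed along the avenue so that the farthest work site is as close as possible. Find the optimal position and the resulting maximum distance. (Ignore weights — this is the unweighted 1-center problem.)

The 1-center on a line is the midpoint of the two extreme points: leftmost at 3, rightmost at 75.
Optimal location = (3 + 75)/2 = 39; maximum distance = (75 − 3)/2 = 36.

location 39, max distance 36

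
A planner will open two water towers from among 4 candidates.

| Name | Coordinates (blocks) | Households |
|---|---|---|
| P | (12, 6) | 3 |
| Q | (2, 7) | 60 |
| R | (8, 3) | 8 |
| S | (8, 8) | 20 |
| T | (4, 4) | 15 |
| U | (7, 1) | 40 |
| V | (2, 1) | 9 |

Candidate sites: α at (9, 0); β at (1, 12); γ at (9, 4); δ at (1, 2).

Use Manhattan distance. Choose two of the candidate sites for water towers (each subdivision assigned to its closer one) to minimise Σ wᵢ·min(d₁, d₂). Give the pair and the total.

Evaluate every pair (each demand assigned to the nearer of the two):
  {γ, δ}: total = 784
  {α, δ}: total = 812
  {β, γ}: total = 856
  {α, β}: total = 926
  {α, γ}: total = 998
  {β, δ}: total = 1062
Best pair: {γ, δ} with total 784.

{γ, δ}, total 784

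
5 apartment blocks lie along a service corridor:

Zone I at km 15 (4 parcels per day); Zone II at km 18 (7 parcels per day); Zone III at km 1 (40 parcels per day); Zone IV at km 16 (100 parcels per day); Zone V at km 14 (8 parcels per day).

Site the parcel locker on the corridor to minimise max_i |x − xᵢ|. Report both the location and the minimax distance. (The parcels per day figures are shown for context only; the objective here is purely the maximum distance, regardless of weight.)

The 1-center on a line is the midpoint of the two extreme points: leftmost at 1, rightmost at 18.
Optimal location = (1 + 18)/2 = 9.5; maximum distance = (18 − 1)/2 = 8.5.

location 9.5, max distance 8.5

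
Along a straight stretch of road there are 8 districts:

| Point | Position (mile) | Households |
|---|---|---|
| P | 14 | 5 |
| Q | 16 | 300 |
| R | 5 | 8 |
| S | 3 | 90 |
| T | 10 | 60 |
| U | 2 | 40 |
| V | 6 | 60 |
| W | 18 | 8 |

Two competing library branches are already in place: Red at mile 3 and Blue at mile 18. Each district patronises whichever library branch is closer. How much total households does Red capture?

The indifferent point is the midpoint (3+18)/2 = 10.5; districts left of it (closer to Red at 3) go to Red, those right go to Blue.
  U at 2 (w=40) → Red
  S at 3 (w=90) → Red
  R at 5 (w=8) → Red
  V at 6 (w=60) → Red
  T at 10 (w=60) → Red
  P at 14 (w=5) → Blue
  Q at 16 (w=300) → Blue
  W at 18 (w=8) → Blue
Red captures 258; Blue captures 313.

258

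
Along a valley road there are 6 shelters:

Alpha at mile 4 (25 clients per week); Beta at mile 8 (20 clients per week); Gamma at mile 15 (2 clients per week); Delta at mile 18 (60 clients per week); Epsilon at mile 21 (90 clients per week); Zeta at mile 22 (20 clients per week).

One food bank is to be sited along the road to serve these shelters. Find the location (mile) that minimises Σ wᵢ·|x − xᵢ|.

x = 21

For a sum of weighted absolute distances on a line, the optimum is the weighted median (not the mean). Total weight W = 217; half-weight = 108.5.
Sort by position and accumulate weight:
  mile 4 (Alpha, w=25) → cum 25
  mile 8 (Beta, w=20) → cum 45
  mile 15 (Gamma, w=2) → cum 47
  mile 18 (Delta, w=60) → cum 107
  mile 21 (Epsilon, w=90) → cum 197  ≥ 108.5 → median here
  mile 22 (Zeta, w=20) → cum 217
Optimal location: mile 21.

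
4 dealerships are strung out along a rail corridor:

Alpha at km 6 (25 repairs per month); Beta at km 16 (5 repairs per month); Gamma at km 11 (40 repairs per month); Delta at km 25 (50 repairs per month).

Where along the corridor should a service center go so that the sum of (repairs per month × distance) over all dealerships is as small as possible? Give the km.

x = 11

For a sum of weighted absolute distances on a line, the optimum is the weighted median (not the mean). Total weight W = 120; half-weight = 60.
Sort by position and accumulate weight:
  km 6 (Alpha, w=25) → cum 25
  km 11 (Gamma, w=40) → cum 65  ≥ 60 → median here
  km 16 (Beta, w=5) → cum 70
  km 25 (Delta, w=50) → cum 120
Optimal location: km 11.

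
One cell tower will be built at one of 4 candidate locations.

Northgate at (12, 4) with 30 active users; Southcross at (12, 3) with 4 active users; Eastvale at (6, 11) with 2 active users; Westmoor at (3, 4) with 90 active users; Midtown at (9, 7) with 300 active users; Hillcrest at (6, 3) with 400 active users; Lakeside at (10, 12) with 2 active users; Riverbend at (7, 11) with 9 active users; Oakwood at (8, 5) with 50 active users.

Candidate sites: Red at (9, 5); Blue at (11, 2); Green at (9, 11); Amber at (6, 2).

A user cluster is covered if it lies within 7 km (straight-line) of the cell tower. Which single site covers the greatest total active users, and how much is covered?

Red, covering 885

Coverage radius r = 7 km; a point is covered iff (Δx)²+(Δy)² ≤ 7² = 49.
  Red (9, 5): covers {Northgate, Southcross, Eastvale, Westmoor, Midtown, Hillcrest, Riverbend, Oakwood} → 885
  Blue (11, 2): covers {Northgate, Southcross, Midtown, Hillcrest, Oakwood} → 784
  Green (9, 11): covers {Eastvale, Midtown, Lakeside, Riverbend, Oakwood} → 363
  Amber (6, 2): covers {Northgate, Southcross, Westmoor, Midtown, Hillcrest, Oakwood} → 874
Maximum coverage at Red: 885 active users.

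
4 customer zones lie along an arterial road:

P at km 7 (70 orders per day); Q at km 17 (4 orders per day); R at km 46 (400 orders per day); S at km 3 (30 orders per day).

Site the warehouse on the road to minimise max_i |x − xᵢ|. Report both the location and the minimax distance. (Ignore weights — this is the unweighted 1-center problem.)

The 1-center on a line is the midpoint of the two extreme points: leftmost at 3, rightmost at 46.
Optimal location = (3 + 46)/2 = 24.5; maximum distance = (46 − 3)/2 = 21.5.

location 24.5, max distance 21.5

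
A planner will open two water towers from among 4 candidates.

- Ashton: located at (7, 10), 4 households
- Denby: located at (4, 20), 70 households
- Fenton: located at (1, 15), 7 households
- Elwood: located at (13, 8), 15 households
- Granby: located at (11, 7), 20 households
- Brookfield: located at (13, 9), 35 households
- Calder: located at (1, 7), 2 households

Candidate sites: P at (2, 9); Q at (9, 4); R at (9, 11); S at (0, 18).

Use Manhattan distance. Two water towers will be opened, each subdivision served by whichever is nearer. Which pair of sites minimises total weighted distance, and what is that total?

{R, S}, total 919

Evaluate every pair (each demand assigned to the nearer of the two):
  {R, S}: total = 919
  {Q, S}: total = 1037
  {P, S}: total = 1263
  {P, R}: total = 1412
  {Q, R}: total = 1513
  {P, Q}: total = 1524
Best pair: {R, S} with total 919.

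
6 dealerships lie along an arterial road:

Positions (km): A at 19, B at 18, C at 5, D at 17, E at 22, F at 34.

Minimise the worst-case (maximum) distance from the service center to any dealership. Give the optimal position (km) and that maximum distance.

location 19.5, max distance 14.5

The 1-center on a line is the midpoint of the two extreme points: leftmost at 5, rightmost at 34.
Optimal location = (5 + 34)/2 = 19.5; maximum distance = (34 − 5)/2 = 14.5.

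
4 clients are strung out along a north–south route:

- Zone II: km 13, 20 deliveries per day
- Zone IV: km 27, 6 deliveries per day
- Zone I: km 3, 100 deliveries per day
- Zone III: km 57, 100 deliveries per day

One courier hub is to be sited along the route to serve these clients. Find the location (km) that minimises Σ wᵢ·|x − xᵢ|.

x = 13

For a sum of weighted absolute distances on a line, the optimum is the weighted median (not the mean). Total weight W = 226; half-weight = 113.
Sort by position and accumulate weight:
  km 3 (Zone I, w=100) → cum 100
  km 13 (Zone II, w=20) → cum 120  ≥ 113 → median here
  km 27 (Zone IV, w=6) → cum 126
  km 57 (Zone III, w=100) → cum 226
Optimal location: km 13.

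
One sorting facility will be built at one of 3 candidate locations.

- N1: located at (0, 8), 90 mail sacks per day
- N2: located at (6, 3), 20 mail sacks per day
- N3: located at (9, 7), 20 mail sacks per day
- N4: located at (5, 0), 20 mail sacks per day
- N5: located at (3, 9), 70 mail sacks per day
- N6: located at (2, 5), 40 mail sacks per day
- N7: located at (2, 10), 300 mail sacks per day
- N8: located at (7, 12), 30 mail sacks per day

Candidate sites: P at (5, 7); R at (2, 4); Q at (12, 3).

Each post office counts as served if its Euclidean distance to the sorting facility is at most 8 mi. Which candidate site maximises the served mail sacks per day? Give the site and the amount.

Coverage radius r = 8 mi; a point is covered iff (Δx)²+(Δy)² ≤ 8² = 64.
  P (5, 7): covers {N1, N2, N3, N4, N5, N6, N7, N8} → 590
  R (2, 4): covers {N1, N2, N3, N4, N5, N6, N7} → 560
  Q (12, 3): covers {N2, N3, N4} → 60
Maximum coverage at P: 590 mail sacks per day.

P, covering 590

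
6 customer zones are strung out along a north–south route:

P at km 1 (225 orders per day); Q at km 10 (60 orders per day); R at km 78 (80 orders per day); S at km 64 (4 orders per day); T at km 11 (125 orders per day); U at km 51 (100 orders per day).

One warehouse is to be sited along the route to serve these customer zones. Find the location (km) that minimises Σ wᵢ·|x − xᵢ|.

For a sum of weighted absolute distances on a line, the optimum is the weighted median (not the mean). Total weight W = 594; half-weight = 297.
Sort by position and accumulate weight:
  km 1 (P, w=225) → cum 225
  km 10 (Q, w=60) → cum 285
  km 11 (T, w=125) → cum 410  ≥ 297 → median here
  km 51 (U, w=100) → cum 510
  km 64 (S, w=4) → cum 514
  km 78 (R, w=80) → cum 594
Optimal location: km 11.

x = 11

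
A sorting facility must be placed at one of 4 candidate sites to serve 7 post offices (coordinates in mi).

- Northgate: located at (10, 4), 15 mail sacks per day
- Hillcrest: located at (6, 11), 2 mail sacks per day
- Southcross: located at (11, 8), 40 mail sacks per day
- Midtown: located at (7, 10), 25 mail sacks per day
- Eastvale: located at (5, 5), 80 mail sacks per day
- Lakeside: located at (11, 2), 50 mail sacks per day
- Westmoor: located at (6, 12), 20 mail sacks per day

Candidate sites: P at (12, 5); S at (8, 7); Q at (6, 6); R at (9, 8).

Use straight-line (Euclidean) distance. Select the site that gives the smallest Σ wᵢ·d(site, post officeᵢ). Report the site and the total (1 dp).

Total weighted distance at each candidate:
  P (12, 5): total = 1256.3
  S (8, 7): total = 956.3
  Q (6, 6): total = 948.9
  R (9, 8): total = 1037.3
Minimum is at Q with total 948.9 mi.

Q, total 948.9 mi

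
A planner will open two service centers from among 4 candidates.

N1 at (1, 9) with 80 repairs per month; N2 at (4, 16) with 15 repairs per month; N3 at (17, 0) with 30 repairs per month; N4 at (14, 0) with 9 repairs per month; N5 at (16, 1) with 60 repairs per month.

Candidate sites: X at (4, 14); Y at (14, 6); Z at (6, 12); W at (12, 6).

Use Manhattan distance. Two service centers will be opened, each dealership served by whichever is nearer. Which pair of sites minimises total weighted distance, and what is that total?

Evaluate every pair (each demand assigned to the nearer of the two):
  {X, Y}: total = 1414
  {Y, Z}: total = 1474
  {X, W}: total = 1612
  {Z, W}: total = 1672
  {Y, W}: total = 2134
  {X, Z}: total = 2800
Best pair: {X, Y} with total 1414.

{X, Y}, total 1414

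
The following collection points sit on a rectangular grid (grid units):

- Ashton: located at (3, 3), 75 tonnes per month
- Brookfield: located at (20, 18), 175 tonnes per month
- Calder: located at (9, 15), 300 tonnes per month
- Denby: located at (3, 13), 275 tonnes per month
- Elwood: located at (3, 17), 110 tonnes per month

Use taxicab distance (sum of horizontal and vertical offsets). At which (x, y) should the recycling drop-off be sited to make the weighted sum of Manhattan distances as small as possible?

Manhattan distance separates: Σwᵢ(|x−xᵢ|+|y−yᵢ|) = Σwᵢ|x−xᵢ| + Σwᵢ|y−yᵢ|, so x and y are optimised independently as 1-D weighted medians.
Total weight W = 935; half = 467.5.
x-coordinate, sorted with cumulative weight:
  x=3 (Ashton, w=75) cum 75
  x=3 (Denby, w=275) cum 350
  x=3 (Elwood, w=110) cum 460
  x=9 (Calder, w=300) cum 760  ← median
  x=20 (Brookfield, w=175) cum 935
⇒ x* = 9
y-coordinate, sorted with cumulative weight:
  y=3 (Ashton, w=75) cum 75
  y=13 (Denby, w=275) cum 350
  y=15 (Calder, w=300) cum 650  ← median
  y=17 (Elwood, w=110) cum 760
  y=18 (Brookfield, w=175) cum 935
⇒ y* = 15

(9, 15)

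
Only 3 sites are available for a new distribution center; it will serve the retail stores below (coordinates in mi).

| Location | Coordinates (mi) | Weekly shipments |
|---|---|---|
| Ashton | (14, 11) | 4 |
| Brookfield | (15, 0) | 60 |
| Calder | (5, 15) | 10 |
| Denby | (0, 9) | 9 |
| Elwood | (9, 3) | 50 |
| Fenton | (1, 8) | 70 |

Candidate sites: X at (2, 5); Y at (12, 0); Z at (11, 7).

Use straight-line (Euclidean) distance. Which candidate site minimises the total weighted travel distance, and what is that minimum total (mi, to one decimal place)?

X, total 1619.4 mi

Total weighted distance at each candidate:
  X (2, 5): total = 1619.4
  Y (12, 0): total = 1689.5
  Z (11, 7): total = 1631.5
Minimum is at X with total 1619.4 mi.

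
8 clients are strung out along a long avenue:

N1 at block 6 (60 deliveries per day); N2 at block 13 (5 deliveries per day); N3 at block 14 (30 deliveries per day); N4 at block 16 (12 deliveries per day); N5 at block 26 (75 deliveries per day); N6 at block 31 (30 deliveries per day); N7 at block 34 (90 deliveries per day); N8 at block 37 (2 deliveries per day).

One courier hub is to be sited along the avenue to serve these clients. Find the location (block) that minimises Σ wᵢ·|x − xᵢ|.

For a sum of weighted absolute distances on a line, the optimum is the weighted median (not the mean). Total weight W = 304; half-weight = 152.
Sort by position and accumulate weight:
  block 6 (N1, w=60) → cum 60
  block 13 (N2, w=5) → cum 65
  block 14 (N3, w=30) → cum 95
  block 16 (N4, w=12) → cum 107
  block 26 (N5, w=75) → cum 182  ≥ 152 → median here
  block 31 (N6, w=30) → cum 212
  block 34 (N7, w=90) → cum 302
  block 37 (N8, w=2) → cum 304
Optimal location: block 26.

x = 26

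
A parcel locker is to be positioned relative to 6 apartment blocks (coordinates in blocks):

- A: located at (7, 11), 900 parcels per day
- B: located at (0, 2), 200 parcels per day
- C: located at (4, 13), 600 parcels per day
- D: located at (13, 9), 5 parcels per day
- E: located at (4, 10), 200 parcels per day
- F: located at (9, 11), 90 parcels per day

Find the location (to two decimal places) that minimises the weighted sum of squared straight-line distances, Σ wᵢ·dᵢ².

(5.20, 10.59)

The minimiser of Σwᵢ‖p−pᵢ‖² is the weighted centroid p* = (Σwᵢpᵢ)/(Σwᵢ).
Σwᵢ = 1995.
Σwᵢxᵢ = 900·7 + 200·0 + 600·4 + 5·13 + 200·4 + 90·9 = 10375.
Σwᵢyᵢ = 900·11 + 200·2 + 600·13 + 5·9 + 200·10 + 90·11 = 21135.
x* = 10375/1995 = 5.20, y* = 21135/1995 = 10.59.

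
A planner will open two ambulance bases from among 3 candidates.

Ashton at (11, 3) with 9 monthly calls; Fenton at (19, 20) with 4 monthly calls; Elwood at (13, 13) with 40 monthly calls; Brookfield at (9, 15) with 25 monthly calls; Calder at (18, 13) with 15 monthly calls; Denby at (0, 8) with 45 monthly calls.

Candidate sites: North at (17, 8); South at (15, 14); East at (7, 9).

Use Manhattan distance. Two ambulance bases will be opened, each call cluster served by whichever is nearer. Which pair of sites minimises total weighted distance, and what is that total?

{South, East}, total 845

Evaluate every pair (each demand assigned to the nearer of the two):
  {South, East}: total = 845
  {North, East}: total = 1156
  {North, South}: total = 1259
Best pair: {South, East} with total 845.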